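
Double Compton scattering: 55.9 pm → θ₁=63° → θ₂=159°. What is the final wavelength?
61.9163 pm

Apply Compton shift twice:

First scattering at θ₁ = 63°:
Δλ₁ = λ_C(1 - cos(63°))
Δλ₁ = 2.4263 × 0.5460
Δλ₁ = 1.3248 pm

After first scattering:
λ₁ = 55.9 + 1.3248 = 57.2248 pm

Second scattering at θ₂ = 159°:
Δλ₂ = λ_C(1 - cos(159°))
Δλ₂ = 2.4263 × 1.9336
Δλ₂ = 4.6915 pm

Final wavelength:
λ₂ = 57.2248 + 4.6915 = 61.9163 pm

Total shift: Δλ_total = 1.3248 + 4.6915 = 6.0163 pm

(Intermediate values are shown rounded; full precision is carried through to the final answer.)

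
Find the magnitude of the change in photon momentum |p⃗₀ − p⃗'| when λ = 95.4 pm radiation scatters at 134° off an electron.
1.2523e-23 kg·m/s

Photon momentum magnitude is p = h/λ.

Initial momentum:
p₀ = h/λ = 6.6261e-34/9.5400e-11 = 6.9456e-24 kg·m/s

After scattering:
λ' = λ + Δλ = 95.4 + 4.1118 = 99.5118 pm
p' = h/λ' = 6.6261e-34/9.9512e-11 = 6.6586e-24 kg·m/s

Momentum is a vector; the scattered photon's direction makes angle θ = 134° with the incident direction. The magnitude of the vector change Δp⃗ = p⃗₀ − p⃗' is found from the law of cosines:
|Δp⃗|² = p₀² + p'² − 2p₀p'cos θ
|Δp⃗|² = (6.9456e-24)² + (6.6586e-24)² − 2·6.9456e-24·6.6586e-24·cos(134°)
|Δp⃗| = 1.2523e-23 kg·m/s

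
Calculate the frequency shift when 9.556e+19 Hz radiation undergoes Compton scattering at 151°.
5.655e+19 Hz (decrease)

Convert frequency to wavelength (c = 299792458 m/s):
λ₀ = c/f₀ = 299792458/9.556e+19 = 3.1372170e-12 m = 3.1372 pm

Calculate Compton shift:
Δλ = λ_C(1 - cos(151°)) = 4.5484 pm

Final wavelength:
λ' = λ₀ + Δλ = 3.1372 + 4.5484 = 7.6856 pm

Final frequency:
f' = c/λ' = 299792458/7.6856260e-12 = 3.9006902e+19 Hz

Frequency shift (decrease):
Δf = f₀ - f' = 9.556e+19 - 3.9006902e+19 = 5.655e+19 Hz

(Intermediate values are shown rounded; full precision is carried through to the final answer.)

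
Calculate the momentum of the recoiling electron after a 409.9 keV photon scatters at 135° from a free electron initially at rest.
2.9186e-22 kg·m/s

The electron is initially at rest, so by conservation of momentum:
p⃗_e = p⃗₀ − p⃗'  (incident photon momentum minus scattered photon momentum)

Photon momentum magnitudes (p = h/λ = E/c):
λ₀ = hc/E₀ = 3.0247 pm → p₀ = h/λ₀ = 2.1906e-22 kg·m/s
Δλ = λ_C(1 − cos 135°) = 4.1420 pm
λ' = 7.1667 pm → p' = h/λ' = 9.2456e-23 kg·m/s

The scattered photon makes angle θ = 135° with the incident direction, so by the law of cosines:
|p⃗_e|² = p₀² + p'² − 2p₀p'cos θ
|p⃗_e|² = (2.1906e-22)² + (9.2456e-23)² − 2·2.1906e-22·9.2456e-23·cos(135°)
|p⃗_e| = 2.9186e-22 kg·m/s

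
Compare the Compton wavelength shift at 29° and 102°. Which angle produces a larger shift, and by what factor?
102° produces the larger shift by a factor of 9.634

Calculate both shifts using Δλ = λ_C(1 - cos θ):

For θ₁ = 29°:
Δλ₁ = 2.4263 × (1 - cos(29°))
Δλ₁ = 2.4263 × 0.1254
Δλ₁ = 0.3042 pm

For θ₂ = 102°:
Δλ₂ = 2.4263 × (1 - cos(102°))
Δλ₂ = 2.4263 × 1.2079
Δλ₂ = 2.9308 pm

The 102° angle produces the larger shift.
Ratio: 2.9308/0.3042 = 9.634

(Intermediate values are shown rounded; full precision is carried through to the final answer.)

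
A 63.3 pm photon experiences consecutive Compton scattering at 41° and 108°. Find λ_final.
67.0712 pm

Apply Compton shift twice:

First scattering at θ₁ = 41°:
Δλ₁ = λ_C(1 - cos(41°))
Δλ₁ = 2.4263 × 0.2453
Δλ₁ = 0.5952 pm

After first scattering:
λ₁ = 63.3 + 0.5952 = 63.8952 pm

Second scattering at θ₂ = 108°:
Δλ₂ = λ_C(1 - cos(108°))
Δλ₂ = 2.4263 × 1.3090
Δλ₂ = 3.1761 pm

Final wavelength:
λ₂ = 63.8952 + 3.1761 = 67.0712 pm

Total shift: Δλ_total = 0.5952 + 3.1761 = 3.7712 pm

(Intermediate values are shown rounded; full precision is carried through to the final answer.)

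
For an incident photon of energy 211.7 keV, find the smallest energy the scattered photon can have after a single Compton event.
115.7733 keV (at θ = 180°)

The scattered photon has minimum energy when its wavelength is maximum, i.e., when the Compton shift Δλ = λ_C(1 − cos θ) is maximum. This occurs at θ = 180° (backscattering), giving Δλ_max = 2λ_C = 4.8526 pm.

Initial wavelength: λ₀ = hc/E₀ = 5.8566 pm
Maximum final wavelength: λ'_max = λ₀ + 2λ_C = 5.8566 + 4.8526 = 10.7092 pm
Minimum final energy: E'_min = hc/λ'_max = 115.7733 keV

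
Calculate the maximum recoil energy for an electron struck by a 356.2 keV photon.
207.4196 keV

Maximum energy transfer occurs at θ = 180° (backscattering).

Initial photon: E₀ = 356.2 keV → λ₀ = 3.4807 pm

Maximum Compton shift (at 180°):
Δλ_max = 2λ_C = 2 × 2.4263 = 4.8526 pm

Final wavelength:
λ' = 3.4807 + 4.8526 = 8.3334 pm

Minimum photon energy (maximum energy to electron):
E'_min = hc/λ' = 148.7804 keV

Maximum electron kinetic energy:
K_max = E₀ - E'_min = 356.2000 - 148.7804 = 207.4196 keV

(Intermediate values are shown rounded; full precision is carried through to the final answer.)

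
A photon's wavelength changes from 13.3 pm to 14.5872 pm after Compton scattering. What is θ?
62.00°

First find the wavelength shift:
Δλ = λ' - λ = 14.5872 - 13.3 = 1.2872 pm

Using Δλ = λ_C(1 - cos θ), with λ_C = h/(m_e·c) ≈ 2.42631024 pm:
cos θ = 1 - Δλ/λ_C
cos θ = 1 - 1.2872/2.42631024
cos θ = 0.469483

θ = arccos(0.469483)
θ = 62.00°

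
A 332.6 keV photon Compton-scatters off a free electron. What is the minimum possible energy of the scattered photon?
144.4979 keV (at θ = 180°)

The scattered photon has minimum energy when its wavelength is maximum, i.e., when the Compton shift Δλ = λ_C(1 − cos θ) is maximum. This occurs at θ = 180° (backscattering), giving Δλ_max = 2λ_C = 4.8526 pm.

Initial wavelength: λ₀ = hc/E₀ = 3.7277 pm
Maximum final wavelength: λ'_max = λ₀ + 2λ_C = 3.7277 + 4.8526 = 8.5803 pm
Minimum final energy: E'_min = hc/λ'_max = 144.4979 keV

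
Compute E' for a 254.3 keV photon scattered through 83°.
176.9654 keV

First convert energy to wavelength:
λ = hc/E, with hc ≈ 1239.842 keV·pm (i.e. 1239.842 eV·nm)

For E = 254.3 keV = 254300 eV:
λ = 1239.842 keV·pm / 254.3 keV
λ = 4.8755 pm

Calculate the Compton shift:
Δλ = λ_C(1 - cos(83°)) = 2.4263 × 0.8781
Δλ = 2.1306 pm

Final wavelength:
λ' = 4.8755 + 2.1306 = 7.0061 pm

Final energy:
E' = hc/λ' = 1239.842 / 7.0061 = 176.9654 keV

(Intermediate values are shown rounded; full precision is carried through to the final answer.)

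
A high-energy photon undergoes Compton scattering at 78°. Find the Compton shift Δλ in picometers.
1.9219 pm

Using the Compton scattering formula:
Δλ = λ_C(1 - cos θ)

where λ_C = h/(m_e·c) ≈ 2.4263 pm is the Compton wavelength of an electron.

For θ = 78°:
cos(78°) = 0.2079
1 - cos(78°) = 0.7921

Δλ = 2.4263 × 0.7921
Δλ = 1.9219 pm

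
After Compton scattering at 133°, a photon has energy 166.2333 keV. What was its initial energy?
367.1000 keV

Convert final energy to wavelength (hc ≈ 1239.842 keV·pm):
λ' = hc/E' = 1239.842 / 166.2333 = 7.4584 pm

Calculate the Compton shift:
Δλ = λ_C(1 - cos(133°))
Δλ = 2.4263 × (1 - cos(133°))
Δλ = 4.0810 pm

Initial wavelength:
λ = λ' - Δλ = 7.4584 - 4.0810 = 3.3774 pm

Initial energy:
E = hc/λ = 1239.842 / 3.3774 = 367.1000 keV

(Intermediate values are shown rounded; full precision is carried through to the final answer.)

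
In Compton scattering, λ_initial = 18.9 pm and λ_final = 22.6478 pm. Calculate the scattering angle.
123.00°

First find the wavelength shift:
Δλ = λ' - λ = 22.6478 - 18.9 = 3.7478 pm

Using Δλ = λ_C(1 - cos θ), with λ_C = h/(m_e·c) ≈ 2.42631024 pm:
cos θ = 1 - Δλ/λ_C
cos θ = 1 - 3.7478/2.42631024
cos θ = -0.544650

θ = arccos(-0.544650)
θ = 123.00°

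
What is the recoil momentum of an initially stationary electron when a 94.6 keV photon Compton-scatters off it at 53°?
4.3679e-23 kg·m/s

The electron is initially at rest, so by conservation of momentum:
p⃗_e = p⃗₀ − p⃗'  (incident photon momentum minus scattered photon momentum)

Photon momentum magnitudes (p = h/λ = E/c):
λ₀ = hc/E₀ = 13.1062 pm → p₀ = h/λ₀ = 5.0557e-23 kg·m/s
Δλ = λ_C(1 − cos 53°) = 0.9661 pm
λ' = 14.0723 pm → p' = h/λ' = 4.7086e-23 kg·m/s

The scattered photon makes angle θ = 53° with the incident direction, so by the law of cosines:
|p⃗_e|² = p₀² + p'² − 2p₀p'cos θ
|p⃗_e|² = (5.0557e-23)² + (4.7086e-23)² − 2·5.0557e-23·4.7086e-23·cos(53°)
|p⃗_e| = 4.3679e-23 kg·m/s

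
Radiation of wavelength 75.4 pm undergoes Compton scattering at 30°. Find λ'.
75.7251 pm

Using the Compton formula: λ' = λ + λ_C(1 − cos θ)

For θ = 30°, cos θ = √3/2 (exact) ≈ 0.8660, so:
1 − cos 30° = 1 − (√3/2) ≈ 0.1340

Δλ = λ_C × 0.1340 = 2.4263 × 0.1340 = 0.3251 pm

λ' = 75.4 + 0.3251 = 75.7251 pm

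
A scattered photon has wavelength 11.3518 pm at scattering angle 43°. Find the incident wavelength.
10.7000 pm

From λ' = λ + Δλ, we have λ = λ' - Δλ

First calculate the Compton shift:
Δλ = λ_C(1 - cos θ)
Δλ = 2.4263 × (1 - cos(43°))
Δλ = 2.4263 × 0.2686
Δλ = 0.6518 pm

Initial wavelength:
λ = λ' - Δλ
λ = 11.3518 - 0.6518
λ = 10.7000 pm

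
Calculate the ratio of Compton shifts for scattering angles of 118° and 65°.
118° produces the larger shift by a factor of 2.545

Calculate both shifts using Δλ = λ_C(1 - cos θ):

For θ₁ = 65°:
Δλ₁ = 2.4263 × (1 - cos(65°))
Δλ₁ = 2.4263 × 0.5774
Δλ₁ = 1.4009 pm

For θ₂ = 118°:
Δλ₂ = 2.4263 × (1 - cos(118°))
Δλ₂ = 2.4263 × 1.4695
Δλ₂ = 3.5654 pm

The 118° angle produces the larger shift.
Ratio: 3.5654/1.4009 = 2.545

(Intermediate values are shown rounded; full precision is carried through to the final answer.)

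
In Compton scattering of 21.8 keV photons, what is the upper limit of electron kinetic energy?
1.7138 keV

Maximum energy transfer occurs at θ = 180° (backscattering).

Initial photon: E₀ = 21.8 keV → λ₀ = 56.8735 pm

Maximum Compton shift (at 180°):
Δλ_max = 2λ_C = 2 × 2.4263 = 4.8526 pm

Final wavelength:
λ' = 56.8735 + 4.8526 = 61.7261 pm

Minimum photon energy (maximum energy to electron):
E'_min = hc/λ' = 20.0862 keV

Maximum electron kinetic energy:
K_max = E₀ - E'_min = 21.8000 - 20.0862 = 1.7138 keV

(Intermediate values are shown rounded; full precision is carried through to the final answer.)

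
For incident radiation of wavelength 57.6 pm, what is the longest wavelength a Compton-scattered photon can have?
62.4526 pm (at θ = 180°)

The Compton shift is Δλ = λ_C(1 − cos θ).

Since cos θ ranges from −1 to 1, the factor (1 − cos θ) ranges from 0 to 2; the maximum shift occurs at θ = 180° (backscattering):
Δλ_max = 2λ_C = 2 × 2.4263 pm = 4.8526 pm

Maximum scattered wavelength:
λ'_max = λ₀ + Δλ_max = 57.6 + 4.8526 = 62.4526 pm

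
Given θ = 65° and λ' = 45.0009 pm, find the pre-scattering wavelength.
43.6000 pm

From λ' = λ + Δλ, we have λ = λ' - Δλ

First calculate the Compton shift:
Δλ = λ_C(1 - cos θ)
Δλ = 2.4263 × (1 - cos(65°))
Δλ = 2.4263 × 0.5774
Δλ = 1.4009 pm

Initial wavelength:
λ = λ' - Δλ
λ = 45.0009 - 1.4009
λ = 43.6000 pm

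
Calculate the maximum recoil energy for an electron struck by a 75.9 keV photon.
17.3833 keV

Maximum energy transfer occurs at θ = 180° (backscattering).

Initial photon: E₀ = 75.9 keV → λ₀ = 16.3352 pm

Maximum Compton shift (at 180°):
Δλ_max = 2λ_C = 2 × 2.4263 = 4.8526 pm

Final wavelength:
λ' = 16.3352 + 4.8526 = 21.1878 pm

Minimum photon energy (maximum energy to electron):
E'_min = hc/λ' = 58.5167 keV

Maximum electron kinetic energy:
K_max = E₀ - E'_min = 75.9000 - 58.5167 = 17.3833 keV

(Intermediate values are shown rounded; full precision is carried through to the final answer.)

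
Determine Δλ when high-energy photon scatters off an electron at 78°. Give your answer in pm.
1.9219 pm

Using the Compton scattering formula:
Δλ = λ_C(1 - cos θ)

where λ_C = h/(m_e·c) ≈ 2.4263 pm is the Compton wavelength of an electron.

For θ = 78°:
cos(78°) = 0.2079
1 - cos(78°) = 0.7921

Δλ = 2.4263 × 0.7921
Δλ = 1.9219 pm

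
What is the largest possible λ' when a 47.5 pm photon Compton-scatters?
52.3526 pm (at θ = 180°)

The Compton shift is Δλ = λ_C(1 − cos θ).

Since cos θ ranges from −1 to 1, the factor (1 − cos θ) ranges from 0 to 2; the maximum shift occurs at θ = 180° (backscattering):
Δλ_max = 2λ_C = 2 × 2.4263 pm = 4.8526 pm

Maximum scattered wavelength:
λ'_max = λ₀ + Δλ_max = 47.5 + 4.8526 = 52.3526 pm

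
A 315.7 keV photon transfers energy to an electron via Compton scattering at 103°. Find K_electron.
135.9969 keV

By energy conservation: K_e = E_initial - E_final

First find the scattered photon energy:
Initial wavelength: λ = hc/E = 3.9273 pm
Compton shift: Δλ = λ_C(1 - cos(103°)) = 2.9721 pm
Final wavelength: λ' = 3.9273 + 2.9721 = 6.8994 pm
Final photon energy: E' = hc/λ' = 179.7031 keV

Electron kinetic energy:
K_e = E - E' = 315.7000 - 179.7031 = 135.9969 keV

(Intermediate values are shown rounded; full precision is carried through to the final answer.)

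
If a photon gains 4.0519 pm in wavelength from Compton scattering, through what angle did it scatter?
132.07°

From the Compton formula Δλ = λ_C(1 - cos θ), we can solve for θ:

cos θ = 1 - Δλ/λ_C

Given:
- Δλ = 4.0519 pm
- λ_C = h/(m_e·c) ≈ 2.42631024 pm

cos θ = 1 - 4.0519/2.42631024
cos θ = 1 - 1.669984
cos θ = -0.669984

θ = arccos(-0.669984)
θ = 132.07°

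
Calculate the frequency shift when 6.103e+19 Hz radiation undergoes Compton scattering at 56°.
1.091e+19 Hz (decrease)

Convert frequency to wavelength (c = 299792458 m/s):
λ₀ = c/f₀ = 299792458/6.103e+19 = 4.9122146e-12 m = 4.9122 pm

Calculate Compton shift:
Δλ = λ_C(1 - cos(56°)) = 1.0695 pm

Final wavelength:
λ' = λ₀ + Δλ = 4.9122 + 1.0695 = 5.9817 pm

Final frequency:
f' = c/λ' = 299792458/5.9817494e-12 = 5.0117857e+19 Hz

Frequency shift (decrease):
Δf = f₀ - f' = 6.103e+19 - 5.0117857e+19 = 1.091e+19 Hz

(Intermediate values are shown rounded; full precision is carried through to the final answer.)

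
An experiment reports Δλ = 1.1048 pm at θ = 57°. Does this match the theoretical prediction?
Yes, consistent

Calculate the expected shift for θ = 57°:

Δλ_expected = λ_C(1 - cos(57°))
Δλ_expected = 2.4263 × (1 - cos(57°))
Δλ_expected = 2.4263 × 0.4554
Δλ_expected = 1.1048 pm

Given shift: 1.1048 pm
Expected shift: 1.1048 pm
Difference: 0.0000 pm

The values match. This is consistent with Compton scattering at the stated angle.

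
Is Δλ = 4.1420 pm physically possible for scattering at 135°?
Yes, consistent

Calculate the expected shift for θ = 135°:

Δλ_expected = λ_C(1 - cos(135°))
Δλ_expected = 2.4263 × (1 - cos(135°))
Δλ_expected = 2.4263 × 1.7071
Δλ_expected = 4.1420 pm

Given shift: 4.1420 pm
Expected shift: 4.1420 pm
Difference: 0.0000 pm

The values match. This is consistent with Compton scattering at the stated angle.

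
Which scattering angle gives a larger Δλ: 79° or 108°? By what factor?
108° produces the larger shift by a factor of 1.618

Calculate both shifts using Δλ = λ_C(1 - cos θ):

For θ₁ = 79°:
Δλ₁ = 2.4263 × (1 - cos(79°))
Δλ₁ = 2.4263 × 0.8092
Δλ₁ = 1.9633 pm

For θ₂ = 108°:
Δλ₂ = 2.4263 × (1 - cos(108°))
Δλ₂ = 2.4263 × 1.3090
Δλ₂ = 3.1761 pm

The 108° angle produces the larger shift.
Ratio: 3.1761/1.9633 = 1.618

(Intermediate values are shown rounded; full precision is carried through to the final answer.)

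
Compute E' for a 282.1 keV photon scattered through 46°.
241.4071 keV

First convert energy to wavelength:
λ = hc/E, with hc ≈ 1239.842 keV·pm (i.e. 1239.842 eV·nm)

For E = 282.1 keV = 282100 eV:
λ = 1239.842 keV·pm / 282.1 keV
λ = 4.3950 pm

Calculate the Compton shift:
Δλ = λ_C(1 - cos(46°)) = 2.4263 × 0.3053
Δλ = 0.7409 pm

Final wavelength:
λ' = 4.3950 + 0.7409 = 5.1359 pm

Final energy:
E' = hc/λ' = 1239.842 / 5.1359 = 241.4071 keV

(Intermediate values are shown rounded; full precision is carried through to the final answer.)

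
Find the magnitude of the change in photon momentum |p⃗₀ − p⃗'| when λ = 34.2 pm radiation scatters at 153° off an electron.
3.5454e-23 kg·m/s

Photon momentum magnitude is p = h/λ.

Initial momentum:
p₀ = h/λ = 6.6261e-34/3.4200e-11 = 1.9374e-23 kg·m/s

After scattering:
λ' = λ + Δλ = 34.2 + 4.5882 = 38.7882 pm
p' = h/λ' = 6.6261e-34/3.8788e-11 = 1.7083e-23 kg·m/s

Momentum is a vector; the scattered photon's direction makes angle θ = 153° with the incident direction. The magnitude of the vector change Δp⃗ = p⃗₀ − p⃗' is found from the law of cosines:
|Δp⃗|² = p₀² + p'² − 2p₀p'cos θ
|Δp⃗|² = (1.9374e-23)² + (1.7083e-23)² − 2·1.9374e-23·1.7083e-23·cos(153°)
|Δp⃗| = 3.5454e-23 kg·m/s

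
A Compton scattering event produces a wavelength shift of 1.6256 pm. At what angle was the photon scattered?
70.73°

From the Compton formula Δλ = λ_C(1 - cos θ), we can solve for θ:

cos θ = 1 - Δλ/λ_C

Given:
- Δλ = 1.6256 pm
- λ_C = h/(m_e·c) ≈ 2.42631024 pm

cos θ = 1 - 1.6256/2.42631024
cos θ = 1 - 0.669989
cos θ = 0.330011

θ = arccos(0.330011)
θ = 70.73°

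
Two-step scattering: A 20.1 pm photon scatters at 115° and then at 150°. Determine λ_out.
28.0793 pm

Apply Compton shift twice:

First scattering at θ₁ = 115°:
Δλ₁ = λ_C(1 - cos(115°))
Δλ₁ = 2.4263 × 1.4226
Δλ₁ = 3.4517 pm

After first scattering:
λ₁ = 20.1 + 3.4517 = 23.5517 pm

Second scattering at θ₂ = 150°:
Δλ₂ = λ_C(1 - cos(150°))
Δλ₂ = 2.4263 × 1.8660
Δλ₂ = 4.5276 pm

Final wavelength:
λ₂ = 23.5517 + 4.5276 = 28.0793 pm

Total shift: Δλ_total = 3.4517 + 4.5276 = 7.9793 pm

(Intermediate values are shown rounded; full precision is carried through to the final answer.)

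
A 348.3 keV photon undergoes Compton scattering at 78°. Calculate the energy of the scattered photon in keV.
226.1847 keV

First convert energy to wavelength:
λ = hc/E, with hc ≈ 1239.842 keV·pm (i.e. 1239.842 eV·nm)

For E = 348.3 keV = 348300 eV:
λ = 1239.842 keV·pm / 348.3 keV
λ = 3.5597 pm

Calculate the Compton shift:
Δλ = λ_C(1 - cos(78°)) = 2.4263 × 0.7921
Δλ = 1.9219 pm

Final wavelength:
λ' = 3.5597 + 1.9219 = 5.4815 pm

Final energy:
E' = hc/λ' = 1239.842 / 5.4815 = 226.1847 keV

(Intermediate values are shown rounded; full precision is carried through to the final answer.)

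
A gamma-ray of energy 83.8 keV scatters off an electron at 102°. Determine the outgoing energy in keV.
69.9448 keV

First convert energy to wavelength:
λ = hc/E, with hc ≈ 1239.842 keV·pm (i.e. 1239.842 eV·nm)

For E = 83.8 keV = 83800 eV:
λ = 1239.842 keV·pm / 83.8 keV
λ = 14.7953 pm

Calculate the Compton shift:
Δλ = λ_C(1 - cos(102°)) = 2.4263 × 1.2079
Δλ = 2.9308 pm

Final wavelength:
λ' = 14.7953 + 2.9308 = 17.7260 pm

Final energy:
E' = hc/λ' = 1239.842 / 17.7260 = 69.9448 keV

(Intermediate values are shown rounded; full precision is carried through to the final answer.)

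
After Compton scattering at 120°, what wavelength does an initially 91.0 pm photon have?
94.6395 pm

Using the Compton formula: λ' = λ + λ_C(1 − cos θ)

For θ = 120°, cos θ = -1/2 (exact) = -0.5000, so:
1 − cos 120° = 1 − (-1/2) = 1.5000

Δλ = λ_C × 1.5000 = 2.4263 × 1.5000 = 3.6395 pm

λ' = 91.0 + 3.6395 = 94.6395 pm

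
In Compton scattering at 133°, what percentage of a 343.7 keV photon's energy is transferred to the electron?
0.5308 (or 53.08%)

Calculate initial and final photon energies:

Initial: E₀ = 343.7 keV → λ₀ = 3.6073 pm
Compton shift: Δλ = 4.0810 pm
Final wavelength: λ' = 7.6884 pm
Final energy: E' = 161.2616 keV

Fractional energy loss:
(E₀ - E')/E₀ = (343.7000 - 161.2616)/343.7000
= 182.4384/343.7000
= 0.5308
= 53.08%

(Intermediate values are shown rounded; full precision is carried through to the final answer.)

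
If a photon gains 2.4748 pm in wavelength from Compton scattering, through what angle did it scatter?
91.15°

From the Compton formula Δλ = λ_C(1 - cos θ), we can solve for θ:

cos θ = 1 - Δλ/λ_C

Given:
- Δλ = 2.4748 pm
- λ_C = h/(m_e·c) ≈ 2.42631024 pm

cos θ = 1 - 2.4748/2.42631024
cos θ = 1 - 1.019985
cos θ = -0.019985

θ = arccos(-0.019985)
θ = 91.15°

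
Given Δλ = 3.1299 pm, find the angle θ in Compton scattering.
106.86°

From the Compton formula Δλ = λ_C(1 - cos θ), we can solve for θ:

cos θ = 1 - Δλ/λ_C

Given:
- Δλ = 3.1299 pm
- λ_C = h/(m_e·c) ≈ 2.42631024 pm

cos θ = 1 - 3.1299/2.42631024
cos θ = 1 - 1.289983
cos θ = -0.289983

θ = arccos(-0.289983)
θ = 106.86°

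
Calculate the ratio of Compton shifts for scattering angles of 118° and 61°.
118° produces the larger shift by a factor of 2.852

Calculate both shifts using Δλ = λ_C(1 - cos θ):

For θ₁ = 61°:
Δλ₁ = 2.4263 × (1 - cos(61°))
Δλ₁ = 2.4263 × 0.5152
Δλ₁ = 1.2500 pm

For θ₂ = 118°:
Δλ₂ = 2.4263 × (1 - cos(118°))
Δλ₂ = 2.4263 × 1.4695
Δλ₂ = 3.5654 pm

The 118° angle produces the larger shift.
Ratio: 3.5654/1.2500 = 2.852

(Intermediate values are shown rounded; full precision is carried through to the final answer.)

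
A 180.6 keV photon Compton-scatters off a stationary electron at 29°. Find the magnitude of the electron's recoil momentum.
4.7473e-23 kg·m/s

The electron is initially at rest, so by conservation of momentum:
p⃗_e = p⃗₀ − p⃗'  (incident photon momentum minus scattered photon momentum)

Photon momentum magnitudes (p = h/λ = E/c):
λ₀ = hc/E₀ = 6.8651 pm → p₀ = h/λ₀ = 9.6518e-23 kg·m/s
Δλ = λ_C(1 − cos 29°) = 0.3042 pm
λ' = 7.1693 pm → p' = h/λ' = 9.2422e-23 kg·m/s

The scattered photon makes angle θ = 29° with the incident direction, so by the law of cosines:
|p⃗_e|² = p₀² + p'² − 2p₀p'cos θ
|p⃗_e|² = (9.6518e-23)² + (9.2422e-23)² − 2·9.6518e-23·9.2422e-23·cos(29°)
|p⃗_e| = 4.7473e-23 kg·m/s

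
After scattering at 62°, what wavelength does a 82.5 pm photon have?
83.7872 pm

Using the Compton scattering formula:
λ' = λ + Δλ = λ + λ_C(1 - cos θ)

Given:
- Initial wavelength λ = 82.5 pm
- Scattering angle θ = 62°
- Compton wavelength λ_C ≈ 2.4263 pm

Calculate the shift:
Δλ = 2.4263 × (1 - cos(62°))
Δλ = 2.4263 × 0.5305
Δλ = 1.2872 pm

Final wavelength:
λ' = 82.5 + 1.2872 = 83.7872 pm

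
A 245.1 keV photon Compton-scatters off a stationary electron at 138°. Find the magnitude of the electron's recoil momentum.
1.9010e-22 kg·m/s

The electron is initially at rest, so by conservation of momentum:
p⃗_e = p⃗₀ − p⃗'  (incident photon momentum minus scattered photon momentum)

Photon momentum magnitudes (p = h/λ = E/c):
λ₀ = hc/E₀ = 5.0585 pm → p₀ = h/λ₀ = 1.3099e-22 kg·m/s
Δλ = λ_C(1 − cos 138°) = 4.2294 pm
λ' = 9.2879 pm → p' = h/λ' = 7.1341e-23 kg·m/s

The scattered photon makes angle θ = 138° with the incident direction, so by the law of cosines:
|p⃗_e|² = p₀² + p'² − 2p₀p'cos θ
|p⃗_e|² = (1.3099e-22)² + (7.1341e-23)² − 2·1.3099e-22·7.1341e-23·cos(138°)
|p⃗_e| = 1.9010e-22 kg·m/s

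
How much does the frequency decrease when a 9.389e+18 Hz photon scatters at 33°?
1.137e+17 Hz (decrease)

Convert frequency to wavelength (c = 299792458 m/s):
λ₀ = c/f₀ = 299792458/9.389e+18 = 3.1930180e-11 m = 31.9302 pm

Calculate Compton shift:
Δλ = λ_C(1 - cos(33°)) = 0.3914 pm

Final wavelength:
λ' = λ₀ + Δλ = 31.9302 + 0.3914 = 32.3216 pm

Final frequency:
f' = c/λ' = 299792458/3.2321615e-11 = 9.2752933e+18 Hz

Frequency shift (decrease):
Δf = f₀ - f' = 9.389e+18 - 9.2752933e+18 = 1.137e+17 Hz

(Intermediate values are shown rounded; full precision is carried through to the final answer.)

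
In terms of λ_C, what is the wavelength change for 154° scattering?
1.8988 λ_C

The Compton shift formula is:
Δλ = λ_C(1 - cos θ)

Dividing both sides by λ_C:
Δλ/λ_C = 1 - cos θ

For θ = 154°:
Δλ/λ_C = 1 - cos(154°)
Δλ/λ_C = 1 - -0.8988
Δλ/λ_C = 1.8988

This means the shift is 1.8988 × λ_C = 4.6071 pm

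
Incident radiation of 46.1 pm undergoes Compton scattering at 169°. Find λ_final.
50.9080 pm

Using the Compton scattering formula:
λ' = λ + Δλ = λ + λ_C(1 - cos θ)

Given:
- Initial wavelength λ = 46.1 pm
- Scattering angle θ = 169°
- Compton wavelength λ_C ≈ 2.4263 pm

Calculate the shift:
Δλ = 2.4263 × (1 - cos(169°))
Δλ = 2.4263 × 1.9816
Δλ = 4.8080 pm

Final wavelength:
λ' = 46.1 + 4.8080 = 50.9080 pm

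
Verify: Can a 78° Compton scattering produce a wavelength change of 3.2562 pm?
No, inconsistent

Calculate the expected shift for θ = 78°:

Δλ_expected = λ_C(1 - cos(78°))
Δλ_expected = 2.4263 × (1 - cos(78°))
Δλ_expected = 2.4263 × 0.7921
Δλ_expected = 1.9219 pm

Given shift: 3.2562 pm
Expected shift: 1.9219 pm
Difference: 1.3343 pm

The values do not match. The given shift corresponds to θ ≈ 110.0°, not 78°.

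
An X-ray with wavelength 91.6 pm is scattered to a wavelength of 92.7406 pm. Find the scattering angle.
58.00°

First find the wavelength shift:
Δλ = λ' - λ = 92.7406 - 91.6 = 1.1406 pm

Using Δλ = λ_C(1 - cos θ), with λ_C = h/(m_e·c) ≈ 2.42631024 pm:
cos θ = 1 - Δλ/λ_C
cos θ = 1 - 1.1406/2.42631024
cos θ = 0.529903

θ = arccos(0.529903)
θ = 58.00°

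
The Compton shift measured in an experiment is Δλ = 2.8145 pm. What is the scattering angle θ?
99.21°

From the Compton formula Δλ = λ_C(1 - cos θ), we can solve for θ:

cos θ = 1 - Δλ/λ_C

Given:
- Δλ = 2.8145 pm
- λ_C = h/(m_e·c) ≈ 2.42631024 pm

cos θ = 1 - 2.8145/2.42631024
cos θ = 1 - 1.159992
cos θ = -0.159992

θ = arccos(-0.159992)
θ = 99.21°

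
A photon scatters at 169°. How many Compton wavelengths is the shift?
1.9816 λ_C

The Compton shift formula is:
Δλ = λ_C(1 - cos θ)

Dividing both sides by λ_C:
Δλ/λ_C = 1 - cos θ

For θ = 169°:
Δλ/λ_C = 1 - cos(169°)
Δλ/λ_C = 1 - -0.9816
Δλ/λ_C = 1.9816

This means the shift is 1.9816 × λ_C = 4.8080 pm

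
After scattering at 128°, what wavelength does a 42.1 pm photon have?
46.0201 pm

Using the Compton scattering formula:
λ' = λ + Δλ = λ + λ_C(1 - cos θ)

Given:
- Initial wavelength λ = 42.1 pm
- Scattering angle θ = 128°
- Compton wavelength λ_C ≈ 2.4263 pm

Calculate the shift:
Δλ = 2.4263 × (1 - cos(128°))
Δλ = 2.4263 × 1.6157
Δλ = 3.9201 pm

Final wavelength:
λ' = 42.1 + 3.9201 = 46.0201 pm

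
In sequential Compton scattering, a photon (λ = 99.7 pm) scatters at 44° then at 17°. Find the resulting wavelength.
100.4870 pm

Apply Compton shift twice:

First scattering at θ₁ = 44°:
Δλ₁ = λ_C(1 - cos(44°))
Δλ₁ = 2.4263 × 0.2807
Δλ₁ = 0.6810 pm

After first scattering:
λ₁ = 99.7 + 0.6810 = 100.3810 pm

Second scattering at θ₂ = 17°:
Δλ₂ = λ_C(1 - cos(17°))
Δλ₂ = 2.4263 × 0.0437
Δλ₂ = 0.1060 pm

Final wavelength:
λ₂ = 100.3810 + 0.1060 = 100.4870 pm

Total shift: Δλ_total = 0.6810 + 0.1060 = 0.7870 pm

(Intermediate values are shown rounded; full precision is carried through to the final answer.)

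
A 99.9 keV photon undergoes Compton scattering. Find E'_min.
71.8189 keV (at θ = 180°)

The scattered photon has minimum energy when its wavelength is maximum, i.e., when the Compton shift Δλ = λ_C(1 − cos θ) is maximum. This occurs at θ = 180° (backscattering), giving Δλ_max = 2λ_C = 4.8526 pm.

Initial wavelength: λ₀ = hc/E₀ = 12.4108 pm
Maximum final wavelength: λ'_max = λ₀ + 2λ_C = 12.4108 + 4.8526 = 17.2635 pm
Minimum final energy: E'_min = hc/λ'_max = 71.8189 keV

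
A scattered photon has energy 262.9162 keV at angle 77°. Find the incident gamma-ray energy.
437.2999 keV

Convert final energy to wavelength (hc ≈ 1239.842 keV·pm):
λ' = hc/E' = 1239.842 / 262.9162 = 4.7157 pm

Calculate the Compton shift:
Δλ = λ_C(1 - cos(77°))
Δλ = 2.4263 × (1 - cos(77°))
Δλ = 1.8805 pm

Initial wavelength:
λ = λ' - Δλ = 4.7157 - 1.8805 = 2.8352 pm

Initial energy:
E = hc/λ = 1239.842 / 2.8352 = 437.2999 keV

(Intermediate values are shown rounded; full precision is carried through to the final answer.)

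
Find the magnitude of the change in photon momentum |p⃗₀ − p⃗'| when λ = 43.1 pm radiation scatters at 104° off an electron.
2.3446e-23 kg·m/s

Photon momentum magnitude is p = h/λ.

Initial momentum:
p₀ = h/λ = 6.6261e-34/4.3100e-11 = 1.5374e-23 kg·m/s

After scattering:
λ' = λ + Δλ = 43.1 + 3.0133 = 46.1133 pm
p' = h/λ' = 6.6261e-34/4.6113e-11 = 1.4369e-23 kg·m/s

Momentum is a vector; the scattered photon's direction makes angle θ = 104° with the incident direction. The magnitude of the vector change Δp⃗ = p⃗₀ − p⃗' is found from the law of cosines:
|Δp⃗|² = p₀² + p'² − 2p₀p'cos θ
|Δp⃗|² = (1.5374e-23)² + (1.4369e-23)² − 2·1.5374e-23·1.4369e-23·cos(104°)
|Δp⃗| = 2.3446e-23 kg·m/s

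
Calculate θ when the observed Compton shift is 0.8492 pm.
49.46°

From the Compton formula Δλ = λ_C(1 - cos θ), we can solve for θ:

cos θ = 1 - Δλ/λ_C

Given:
- Δλ = 0.8492 pm
- λ_C = h/(m_e·c) ≈ 2.42631024 pm

cos θ = 1 - 0.8492/2.42631024
cos θ = 1 - 0.349996
cos θ = 0.650004

θ = arccos(0.650004)
θ = 49.46°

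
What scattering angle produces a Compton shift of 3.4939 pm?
116.10°

From the Compton formula Δλ = λ_C(1 - cos θ), we can solve for θ:

cos θ = 1 - Δλ/λ_C

Given:
- Δλ = 3.4939 pm
- λ_C = h/(m_e·c) ≈ 2.42631024 pm

cos θ = 1 - 3.4939/2.42631024
cos θ = 1 - 1.440005
cos θ = -0.440005

θ = arccos(-0.440005)
θ = 116.10°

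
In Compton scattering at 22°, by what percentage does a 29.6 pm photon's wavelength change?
0.5969%

Calculate the Compton shift:
Δλ = λ_C(1 - cos(22°))
Δλ = 2.4263 × (1 - cos(22°))
Δλ = 2.4263 × 0.0728
Δλ = 0.1767 pm

Percentage change:
(Δλ/λ₀) × 100 = (0.1767/29.6) × 100
= 0.5969%

(Intermediate values are shown rounded; full precision is carried through to the final answer.)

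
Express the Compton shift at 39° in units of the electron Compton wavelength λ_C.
0.2229 λ_C

The Compton shift formula is:
Δλ = λ_C(1 - cos θ)

Dividing both sides by λ_C:
Δλ/λ_C = 1 - cos θ

For θ = 39°:
Δλ/λ_C = 1 - cos(39°)
Δλ/λ_C = 1 - 0.7771
Δλ/λ_C = 0.2229

This means the shift is 0.2229 × λ_C = 0.5407 pm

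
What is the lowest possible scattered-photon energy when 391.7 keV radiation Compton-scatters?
154.6342 keV (at θ = 180°)

The scattered photon has minimum energy when its wavelength is maximum, i.e., when the Compton shift Δλ = λ_C(1 − cos θ) is maximum. This occurs at θ = 180° (backscattering), giving Δλ_max = 2λ_C = 4.8526 pm.

Initial wavelength: λ₀ = hc/E₀ = 3.1653 pm
Maximum final wavelength: λ'_max = λ₀ + 2λ_C = 3.1653 + 4.8526 = 8.0179 pm
Minimum final energy: E'_min = hc/λ'_max = 154.6342 keV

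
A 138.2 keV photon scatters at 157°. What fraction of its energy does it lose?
0.3418 (or 34.18%)

Calculate initial and final photon energies:

Initial: E₀ = 138.2 keV → λ₀ = 8.9714 pm
Compton shift: Δλ = 4.6597 pm
Final wavelength: λ' = 13.6311 pm
Final energy: E' = 90.9568 keV

Fractional energy loss:
(E₀ - E')/E₀ = (138.2000 - 90.9568)/138.2000
= 47.2432/138.2000
= 0.3418
= 34.18%

(Intermediate values are shown rounded; full precision is carried through to the final answer.)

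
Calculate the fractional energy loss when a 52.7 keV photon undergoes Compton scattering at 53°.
0.0394 (or 3.94%)

Calculate initial and final photon energies:

Initial: E₀ = 52.7 keV → λ₀ = 23.5264 pm
Compton shift: Δλ = 0.9661 pm
Final wavelength: λ' = 24.4925 pm
Final energy: E' = 50.6212 keV

Fractional energy loss:
(E₀ - E')/E₀ = (52.7000 - 50.6212)/52.7000
= 2.0788/52.7000
= 0.0394
= 3.94%

(Intermediate values are shown rounded; full precision is carried through to the final answer.)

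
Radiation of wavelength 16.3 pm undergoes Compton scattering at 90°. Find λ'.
18.7263 pm

Using the Compton formula: λ' = λ + λ_C(1 − cos θ)

For θ = 90°, cos θ = 0 (exact) = 0.0000, so:
1 − cos 90° = 1 − (0) = 1.0000

Δλ = λ_C × 1.0000 = 2.4263 × 1.0000 = 2.4263 pm

λ' = 16.3 + 2.4263 = 18.7263 pm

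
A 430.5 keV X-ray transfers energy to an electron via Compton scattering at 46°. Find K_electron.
88.0834 keV

By energy conservation: K_e = E_initial - E_final

First find the scattered photon energy:
Initial wavelength: λ = hc/E = 2.8800 pm
Compton shift: Δλ = λ_C(1 - cos(46°)) = 0.7409 pm
Final wavelength: λ' = 2.8800 + 0.7409 = 3.6209 pm
Final photon energy: E' = hc/λ' = 342.4166 keV

Electron kinetic energy:
K_e = E - E' = 430.5000 - 342.4166 = 88.0834 keV

(Intermediate values are shown rounded; full precision is carried through to the final answer.)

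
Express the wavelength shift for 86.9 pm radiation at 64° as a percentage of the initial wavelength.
1.5681%

Calculate the Compton shift:
Δλ = λ_C(1 - cos(64°))
Δλ = 2.4263 × (1 - cos(64°))
Δλ = 2.4263 × 0.5616
Δλ = 1.3627 pm

Percentage change:
(Δλ/λ₀) × 100 = (1.3627/86.9) × 100
= 1.5681%

(Intermediate values are shown rounded; full precision is carried through to the final answer.)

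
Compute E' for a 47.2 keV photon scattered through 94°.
42.9555 keV

First convert energy to wavelength:
λ = hc/E, with hc ≈ 1239.842 keV·pm (i.e. 1239.842 eV·nm)

For E = 47.2 keV = 47200 eV:
λ = 1239.842 keV·pm / 47.2 keV
λ = 26.2678 pm

Calculate the Compton shift:
Δλ = λ_C(1 - cos(94°)) = 2.4263 × 1.0698
Δλ = 2.5956 pm

Final wavelength:
λ' = 26.2678 + 2.5956 = 28.8634 pm

Final energy:
E' = hc/λ' = 1239.842 / 28.8634 = 42.9555 keV

(Intermediate values are shown rounded; full precision is carried through to the final answer.)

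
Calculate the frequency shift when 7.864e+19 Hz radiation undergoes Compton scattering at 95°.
3.216e+19 Hz (decrease)

Convert frequency to wavelength (c = 299792458 m/s):
λ₀ = c/f₀ = 299792458/7.864e+19 = 3.8122134e-12 m = 3.8122 pm

Calculate Compton shift:
Δλ = λ_C(1 - cos(95°)) = 2.6378 pm

Final wavelength:
λ' = λ₀ + Δλ = 3.8122 + 2.6378 = 6.4500 pm

Final frequency:
f' = c/λ' = 299792458/6.4499905e-12 = 4.6479520e+19 Hz

Frequency shift (decrease):
Δf = f₀ - f' = 7.864e+19 - 4.6479520e+19 = 3.216e+19 Hz

(Intermediate values are shown rounded; full precision is carried through to the final answer.)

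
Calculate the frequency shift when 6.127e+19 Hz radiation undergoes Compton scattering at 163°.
3.017e+19 Hz (decrease)

Convert frequency to wavelength (c = 299792458 m/s):
λ₀ = c/f₀ = 299792458/6.127e+19 = 4.8929730e-12 m = 4.8930 pm

Calculate Compton shift:
Δλ = λ_C(1 - cos(163°)) = 4.7466 pm

Final wavelength:
λ' = λ₀ + Δλ = 4.8930 + 4.7466 = 9.6396 pm

Final frequency:
f' = c/λ' = 299792458/9.6395753e-12 = 3.1100173e+19 Hz

Frequency shift (decrease):
Δf = f₀ - f' = 6.127e+19 - 3.1100173e+19 = 3.017e+19 Hz

(Intermediate values are shown rounded; full precision is carried through to the final answer.)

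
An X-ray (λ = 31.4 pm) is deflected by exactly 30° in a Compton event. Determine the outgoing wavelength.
31.7251 pm

Using the Compton formula: λ' = λ + λ_C(1 − cos θ)

For θ = 30°, cos θ = √3/2 (exact) ≈ 0.8660, so:
1 − cos 30° = 1 − (√3/2) ≈ 0.1340

Δλ = λ_C × 0.1340 = 2.4263 × 0.1340 = 0.3251 pm

λ' = 31.4 + 0.3251 = 31.7251 pm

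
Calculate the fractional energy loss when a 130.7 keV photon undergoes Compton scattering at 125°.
0.2870 (or 28.70%)

Calculate initial and final photon energies:

Initial: E₀ = 130.7 keV → λ₀ = 9.4862 pm
Compton shift: Δλ = 3.8180 pm
Final wavelength: λ' = 13.3042 pm
Final energy: E' = 93.1921 keV

Fractional energy loss:
(E₀ - E')/E₀ = (130.7000 - 93.1921)/130.7000
= 37.5079/130.7000
= 0.2870
= 28.70%

(Intermediate values are shown rounded; full precision is carried through to the final answer.)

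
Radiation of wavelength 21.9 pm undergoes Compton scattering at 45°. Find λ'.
22.6106 pm

Using the Compton formula: λ' = λ + λ_C(1 − cos θ)

For θ = 45°, cos θ = √2/2 (exact) ≈ 0.7071, so:
1 − cos 45° = 1 − (√2/2) ≈ 0.2929

Δλ = λ_C × 0.2929 = 2.4263 × 0.2929 = 0.7106 pm

λ' = 21.9 + 0.7106 = 22.6106 pm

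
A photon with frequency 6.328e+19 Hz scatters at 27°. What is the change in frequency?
3.346e+18 Hz (decrease)

Convert frequency to wavelength (c = 299792458 m/s):
λ₀ = c/f₀ = 299792458/6.328e+19 = 4.7375546e-12 m = 4.7376 pm

Calculate Compton shift:
Δλ = λ_C(1 - cos(27°)) = 0.2645 pm

Final wavelength:
λ' = λ₀ + Δλ = 4.7376 + 0.2645 = 5.0020 pm

Final frequency:
f' = c/λ' = 299792458/5.0020066e-12 = 5.9934438e+19 Hz

Frequency shift (decrease):
Δf = f₀ - f' = 6.328e+19 - 5.9934438e+19 = 3.346e+18 Hz

(Intermediate values are shown rounded; full precision is carried through to the final answer.)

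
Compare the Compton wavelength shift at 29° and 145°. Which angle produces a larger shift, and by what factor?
145° produces the larger shift by a factor of 14.509

Calculate both shifts using Δλ = λ_C(1 - cos θ):

For θ₁ = 29°:
Δλ₁ = 2.4263 × (1 - cos(29°))
Δλ₁ = 2.4263 × 0.1254
Δλ₁ = 0.3042 pm

For θ₂ = 145°:
Δλ₂ = 2.4263 × (1 - cos(145°))
Δλ₂ = 2.4263 × 1.8192
Δλ₂ = 4.4138 pm

The 145° angle produces the larger shift.
Ratio: 4.4138/0.3042 = 14.509

(Intermediate values are shown rounded; full precision is carried through to the final answer.)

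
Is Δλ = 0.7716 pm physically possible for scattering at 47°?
Yes, consistent

Calculate the expected shift for θ = 47°:

Δλ_expected = λ_C(1 - cos(47°))
Δλ_expected = 2.4263 × (1 - cos(47°))
Δλ_expected = 2.4263 × 0.3180
Δλ_expected = 0.7716 pm

Given shift: 0.7716 pm
Expected shift: 0.7716 pm
Difference: 0.0000 pm

The values match. This is consistent with Compton scattering at the stated angle.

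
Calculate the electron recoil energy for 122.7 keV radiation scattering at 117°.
31.7524 keV

By energy conservation: K_e = E_initial - E_final

First find the scattered photon energy:
Initial wavelength: λ = hc/E = 10.1047 pm
Compton shift: Δλ = λ_C(1 - cos(117°)) = 3.5278 pm
Final wavelength: λ' = 10.1047 + 3.5278 = 13.6325 pm
Final photon energy: E' = hc/λ' = 90.9476 keV

Electron kinetic energy:
K_e = E - E' = 122.7000 - 90.9476 = 31.7524 keV

(Intermediate values are shown rounded; full precision is carried through to the final answer.)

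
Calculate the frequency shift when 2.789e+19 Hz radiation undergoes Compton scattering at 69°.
3.528e+18 Hz (decrease)

Convert frequency to wavelength (c = 299792458 m/s):
λ₀ = c/f₀ = 299792458/2.789e+19 = 1.0749102e-11 m = 10.7491 pm

Calculate Compton shift:
Δλ = λ_C(1 - cos(69°)) = 1.5568 pm

Final wavelength:
λ' = λ₀ + Δλ = 10.7491 + 1.5568 = 12.3059 pm

Final frequency:
f' = c/λ' = 299792458/1.2305901e-11 = 2.4361684e+19 Hz

Frequency shift (decrease):
Δf = f₀ - f' = 2.789e+19 - 2.4361684e+19 = 3.528e+18 Hz

(Intermediate values are shown rounded; full precision is carried through to the final answer.)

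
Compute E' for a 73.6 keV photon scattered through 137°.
58.9097 keV

First convert energy to wavelength:
λ = hc/E, with hc ≈ 1239.842 keV·pm (i.e. 1239.842 eV·nm)

For E = 73.6 keV = 73600 eV:
λ = 1239.842 keV·pm / 73.6 keV
λ = 16.8457 pm

Calculate the Compton shift:
Δλ = λ_C(1 - cos(137°)) = 2.4263 × 1.7314
Δλ = 4.2008 pm

Final wavelength:
λ' = 16.8457 + 4.2008 = 21.0465 pm

Final energy:
E' = hc/λ' = 1239.842 / 21.0465 = 58.9097 keV

(Intermediate values are shown rounded; full precision is carried through to the final answer.)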